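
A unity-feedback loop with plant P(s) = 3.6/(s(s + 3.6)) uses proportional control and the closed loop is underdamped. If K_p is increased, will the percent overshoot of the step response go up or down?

Characteristic equation s² + 3.6s + K_p·3.6 = 0: raising K_p raises ω_n while 2ζω_n = 3.6 is fixed, so ζ falls and overshoot grows.

increase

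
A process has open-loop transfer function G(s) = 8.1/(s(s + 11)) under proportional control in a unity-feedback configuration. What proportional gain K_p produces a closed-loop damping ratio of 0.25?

Closed-loop characteristic equation: s² + 11s + K_p·8.1 = 0.
So ω_n = √(8.1K_p) and 2ζω_n = 11, giving ζ = 11/(2√(8.1K_p)).
Setting ζ = 0.25: √(8.1K_p) = 11/(2·0.25) = 22, so K_p = 484/8.1 = 59.8.

K_p = 59.8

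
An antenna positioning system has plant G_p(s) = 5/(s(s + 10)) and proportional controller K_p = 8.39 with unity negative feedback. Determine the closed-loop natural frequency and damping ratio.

The closed-loop denominator is s(s+10) + 8.39·5 = s² + 10s + 41.95.
Matching s² + 2ζω_n s + ω_n²: ω_n = √41.95 = 6.477 rad/s and 2ζω_n = 10, so ζ = 10/(2·6.477) = 0.772.

ω_n = 6.48 rad/s, ζ = 0.772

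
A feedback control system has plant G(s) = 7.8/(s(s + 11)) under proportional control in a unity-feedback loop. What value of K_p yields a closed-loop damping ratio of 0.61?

Closed-loop characteristic equation: s² + 11s + K_p·7.8 = 0.
So ω_n = √(7.8K_p) and 2ζω_n = 11, giving ζ = 11/(2√(7.8K_p)).
Setting ζ = 0.61: √(7.8K_p) = 11/(2·0.61) = 9.016, so K_p = 81.3/7.8 = 10.4.

K_p = 10.4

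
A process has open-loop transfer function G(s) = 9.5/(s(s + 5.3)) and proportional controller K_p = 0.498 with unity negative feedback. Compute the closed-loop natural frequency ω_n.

ω_n = 2.18 rad/s

1 + K_p·G(s) = 0 gives s² + 5.3s + 4.731 = 0.
So ω_n² = 4.731 ⇒ ω_n = 2.175 rad/s, and ζ = 5.3/(2ω_n) = 1.22.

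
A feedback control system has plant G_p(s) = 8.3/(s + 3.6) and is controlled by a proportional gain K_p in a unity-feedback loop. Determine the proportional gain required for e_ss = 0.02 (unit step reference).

K_p = 21.3

The loop is type 0, so e_ss(step) = 1/(1 + K_pos) with K_pos = K_p·G_p(0).
G_p(0) = 2.306. Require 1/(1 + K_p·2.306) = 0.02, so 1 + 2.306·K_p = 50.
K_p = (50 − 1)/2.306 = 21.3.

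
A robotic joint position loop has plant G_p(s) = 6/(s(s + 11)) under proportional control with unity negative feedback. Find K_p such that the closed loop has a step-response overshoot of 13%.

From %OS = 100·exp(−πζ/√(1−ζ²)) = 13%, ζ = −ln(0.13)/√(π²+ln²(0.13)) = 0.5446.
Characteristic equation s² + 11s + 6K_p = 0 gives ζ = 11/(2√(6K_p)).
Setting ζ = 0.5446: √(6K_p) = 11/(2·0.5446) = 10.1, so K_p = 102/6 = 17.

K_p = 17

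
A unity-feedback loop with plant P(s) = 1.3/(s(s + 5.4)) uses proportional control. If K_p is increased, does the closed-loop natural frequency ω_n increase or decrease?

increase

ω_n = √(1.3·K_p), which grows with K_p.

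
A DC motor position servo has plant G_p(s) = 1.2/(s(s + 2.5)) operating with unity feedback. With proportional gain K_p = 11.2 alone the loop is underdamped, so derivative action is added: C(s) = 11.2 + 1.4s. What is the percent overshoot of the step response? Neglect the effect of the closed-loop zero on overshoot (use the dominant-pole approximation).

11.3%

Forward path: (11.2 + 1.4s)·1.2/(s(s+2.5)). The closed-loop characteristic equation is s² + (2.5 + 1.2·1.4)s + 1.2·11.2 = 0.
That is s² + 4.18s + 13.44 = 0, so ω_n = 3.666 rad/s and ζ = 4.18/(2·3.666) = 0.5701.
%OS = 100·exp(−πζ/√(1−ζ²)) = 11.3%.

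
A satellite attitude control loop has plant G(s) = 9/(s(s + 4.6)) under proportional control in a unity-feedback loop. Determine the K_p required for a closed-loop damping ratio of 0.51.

Closed-loop characteristic equation: s² + 4.6s + K_p·9 = 0.
So ω_n = √(9K_p) and 2ζω_n = 4.6, giving ζ = 4.6/(2√(9K_p)).
Setting ζ = 0.51: √(9K_p) = 4.6/(2·0.51) = 4.51, so K_p = 20.34/9 = 2.26.

K_p = 2.26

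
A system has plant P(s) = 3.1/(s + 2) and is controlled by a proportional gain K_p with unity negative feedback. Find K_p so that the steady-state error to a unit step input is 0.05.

The loop is type 0, so e_ss(step) = 1/(1 + K_pos) with K_pos = K_p·P(0).
P(0) = 1.55. Require 1/(1 + K_p·1.55) = 0.05, so 1 + 1.55·K_p = 20.
K_p = (20 − 1)/1.55 = 12.3.

K_p = 12.3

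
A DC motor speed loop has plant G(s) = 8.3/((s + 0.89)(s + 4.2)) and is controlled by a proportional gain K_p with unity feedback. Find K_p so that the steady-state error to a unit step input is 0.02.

The loop is type 0, so e_ss(step) = 1/(1 + K_pos) with K_pos = K_p·G(0).
G(0) = 2.22. Require 1/(1 + K_p·2.22) = 0.02, so 1 + 2.22·K_p = 50.
K_p = (50 − 1)/2.22 = 22.1.

K_p = 22.1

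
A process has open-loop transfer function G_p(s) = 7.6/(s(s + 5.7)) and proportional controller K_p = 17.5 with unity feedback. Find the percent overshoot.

The closed-loop denominator s² + 5.7s + 133 gives ω_n = √133 = 11.53 and ζ = 5.7/(2ω_n) = 0.2471.
%OS = 100·exp(−πζ/√(1−ζ²)) = 100·exp(−π·0.2471/√0.9389) = 44.9%.

44.9%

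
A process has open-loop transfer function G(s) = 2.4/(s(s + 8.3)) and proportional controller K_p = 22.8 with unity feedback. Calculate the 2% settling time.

T_s ≈ 0.964 s

The closed-loop denominator s² + 8.3s + 54.72 gives ω_n = √54.72 = 7.397 and ζ = 8.3/(2ω_n) = 0.561.
2% settling time T_s ≈ 4/(ζω_n) = 4/4.15 = 0.964 s.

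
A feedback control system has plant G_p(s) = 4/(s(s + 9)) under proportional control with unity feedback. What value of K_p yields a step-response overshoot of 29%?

K_p = 37.7

From %OS = 100·exp(−πζ/√(1−ζ²)) = 29%, ζ = −ln(0.29)/√(π²+ln²(0.29)) = 0.3666.
Characteristic equation s² + 9s + 4K_p = 0 gives ζ = 9/(2√(4K_p)).
Setting ζ = 0.3666: √(4K_p) = 9/(2·0.3666) = 12.28, so K_p = 150.7/4 = 37.7.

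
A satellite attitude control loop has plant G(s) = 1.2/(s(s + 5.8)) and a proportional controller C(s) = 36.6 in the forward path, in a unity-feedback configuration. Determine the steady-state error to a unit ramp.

0.132

The loop has one pole at the origin (type 1). Velocity error constant K_v = lim_{s→0} s·C(s)G(s) = 36.6·1.2/5.8 = 7.572.
Steady-state error to a unit ramp: e_ss = 1/K_v = 0.132.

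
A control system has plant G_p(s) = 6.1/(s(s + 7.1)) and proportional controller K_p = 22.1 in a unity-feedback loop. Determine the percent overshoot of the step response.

Closed-loop characteristic equation: s² + 7.1s + 134.8 = 0, so ω_n = 11.61 rad/s and ζ = 7.1/(2·11.61) = 0.3058.
%OS = 100·exp(−πζ/√(1−ζ²)) = 100·exp(−π·0.3058/√0.9065) = 36.5%.

36.5%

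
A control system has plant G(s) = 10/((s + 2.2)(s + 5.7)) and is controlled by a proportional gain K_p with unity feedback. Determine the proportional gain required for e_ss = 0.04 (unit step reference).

For a type-0 loop with proportional control, e_ss = 1/(1 + K_p·G(0)).
G(0) = 0.7974. Require 1/(1 + K_p·0.7974) = 0.04, so 1 + 0.7974·K_p = 25.
K_p = (25 − 1)/0.7974 = 30.1.

K_p = 30.1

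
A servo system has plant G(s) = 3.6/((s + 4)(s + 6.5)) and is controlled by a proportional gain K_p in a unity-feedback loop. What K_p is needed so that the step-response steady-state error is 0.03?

K_p = 234

Steady-state error for a unit step on this type-0 loop is 1/(1 + K_p·G(0)).
G(0) = 0.1385. Require 1/(1 + K_p·0.1385) = 0.03, so 1 + 0.1385·K_p = 33.33.
K_p = (33.33 − 1)/0.1385 = 234.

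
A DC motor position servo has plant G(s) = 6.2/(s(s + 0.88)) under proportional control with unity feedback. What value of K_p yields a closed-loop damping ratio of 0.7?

K_p = 0.0637

Closed-loop characteristic equation: s² + 0.88s + K_p·6.2 = 0.
So ω_n = √(6.2K_p) and 2ζω_n = 0.88, giving ζ = 0.88/(2√(6.2K_p)).
Setting ζ = 0.7: √(6.2K_p) = 0.88/(2·0.7) = 0.6286, so K_p = 0.3951/6.2 = 0.0637.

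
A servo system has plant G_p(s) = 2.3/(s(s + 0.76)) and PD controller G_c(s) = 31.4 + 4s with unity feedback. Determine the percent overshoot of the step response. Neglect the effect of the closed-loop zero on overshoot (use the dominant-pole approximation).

Forward path: (31.4 + 4s)·2.3/(s(s+0.76)). The closed-loop characteristic equation is s² + (0.76 + 2.3·4)s + 2.3·31.4 = 0.
That is s² + 9.96s + 72.22 = 0, so ω_n = 8.498 rad/s and ζ = 9.96/(2·8.498) = 0.586.
%OS = 100·exp(−πζ/√(1−ζ²)) = 10.3%.

10.3%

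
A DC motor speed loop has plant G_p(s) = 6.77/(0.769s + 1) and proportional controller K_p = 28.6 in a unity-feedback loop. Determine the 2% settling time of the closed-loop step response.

Closed loop: T(s) = K_p·G_p/(1+K_p·G_p) = 193.6/(0.769s + 1 + 193.6), with pole at s = −(1 + 193.6)/0.769 = −253.1.
τ = 1/253.1 = 0.003951 s, so 2% settling time ≈ 4τ = 0.0158 s.

T_s ≈ 0.0158 s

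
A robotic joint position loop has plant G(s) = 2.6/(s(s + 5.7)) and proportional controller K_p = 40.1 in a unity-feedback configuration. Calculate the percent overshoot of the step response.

From 1 + K_pG(s) = 0: s² + 5.7s + 104.3 = 0 ⇒ ω_n = 10.21, ζ = 0.2791.
%OS = 100·exp(−πζ/√(1−ζ²)) = 100·exp(−π·0.2791/√0.9221) = 40.1%.

40.1%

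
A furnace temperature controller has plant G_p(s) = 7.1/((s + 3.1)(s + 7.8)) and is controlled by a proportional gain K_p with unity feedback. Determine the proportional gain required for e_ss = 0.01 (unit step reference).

K_p = 337

The loop is type 0, so e_ss(step) = 1/(1 + K_pos) with K_pos = K_p·G_p(0).
G_p(0) = 0.2936. Require 1/(1 + K_p·0.2936) = 0.01, so 1 + 0.2936·K_p = 100.
K_p = (100 − 1)/0.2936 = 337.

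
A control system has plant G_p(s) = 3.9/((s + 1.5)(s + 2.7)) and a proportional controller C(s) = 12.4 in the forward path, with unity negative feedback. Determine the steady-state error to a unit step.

0.0773

The loop is type 0. Static position error constant K_pos = C(0)·G_p(0) = 12.4·0.963 = 11.94.
Steady-state error to a unit step: e_ss = 1/(1+K_pos) = 1/12.94 = 0.0773.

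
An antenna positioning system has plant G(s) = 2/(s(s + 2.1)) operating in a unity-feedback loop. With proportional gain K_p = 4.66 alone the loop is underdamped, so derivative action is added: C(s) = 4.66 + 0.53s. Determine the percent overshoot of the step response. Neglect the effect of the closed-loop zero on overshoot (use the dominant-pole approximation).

15%

Forward path: (4.66 + 0.53s)·2/(s(s+2.1)). The closed-loop characteristic equation is s² + (2.1 + 2·0.53)s + 2·4.66 = 0.
That is s² + 3.16s + 9.32 = 0, so ω_n = 3.053 rad/s and ζ = 3.16/(2·3.053) = 0.5175.
%OS = 100·exp(−πζ/√(1−ζ²)) = 15%.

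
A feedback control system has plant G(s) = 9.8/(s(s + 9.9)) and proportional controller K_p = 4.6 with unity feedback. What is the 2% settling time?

Closed-loop characteristic equation: s² + 9.9s + 45.08 = 0, so ω_n = 6.714 rad/s and ζ = 9.9/(2·6.714) = 0.7372.
2% settling time T_s ≈ 4/(ζω_n) = 4/4.95 = 0.808 s.

T_s ≈ 0.808 s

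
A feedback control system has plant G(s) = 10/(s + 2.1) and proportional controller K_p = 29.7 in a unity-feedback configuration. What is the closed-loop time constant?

τ = 0.00334 s

Closed-loop transfer function: T(s) = K_p·G(s)/(1 + K_p·G(s)) = 297/(s + 2.1 + 297) = 297/(s + 299.1).
Time constant τ = 1/299.1 = 0.00334 s.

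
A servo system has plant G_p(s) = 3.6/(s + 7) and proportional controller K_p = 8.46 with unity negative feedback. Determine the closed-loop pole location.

Closed-loop transfer function: T(s) = K_p·G_p(s)/(1 + K_p·G_p(s)) = 30.46/(s + 7 + 30.46) = 30.46/(s + 37.46).
The closed-loop pole is at s = −37.46.

s = -37.46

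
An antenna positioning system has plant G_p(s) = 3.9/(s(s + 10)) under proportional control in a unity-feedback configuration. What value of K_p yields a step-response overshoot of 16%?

K_p = 25.2

From %OS = 100·exp(−πζ/√(1−ζ²)) = 16%, ζ = −ln(0.16)/√(π²+ln²(0.16)) = 0.5039.
Characteristic equation s² + 10s + 3.9K_p = 0 gives ζ = 10/(2√(3.9K_p)).
Setting ζ = 0.5039: √(3.9K_p) = 10/(2·0.5039) = 9.923, so K_p = 98.47/3.9 = 25.2.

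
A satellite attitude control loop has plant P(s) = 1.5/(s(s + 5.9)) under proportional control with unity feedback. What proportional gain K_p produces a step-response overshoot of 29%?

K_p = 43.2

From %OS = 100·exp(−πζ/√(1−ζ²)) = 29%, ζ = −ln(0.29)/√(π²+ln²(0.29)) = 0.3666.
Characteristic equation s² + 5.9s + 1.5K_p = 0 gives ζ = 5.9/(2√(1.5K_p)).
Setting ζ = 0.3666: √(1.5K_p) = 5.9/(2·0.3666) = 8.047, so K_p = 64.75/1.5 = 43.2.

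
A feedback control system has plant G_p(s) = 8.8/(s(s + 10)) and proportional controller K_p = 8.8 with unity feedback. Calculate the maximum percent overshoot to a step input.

11.4%

Closed-loop characteristic equation: s² + 10s + 77.44 = 0, so ω_n = 8.8 rad/s and ζ = 10/(2·8.8) = 0.5682.
%OS = 100·exp(−πζ/√(1−ζ²)) = 100·exp(−π·0.5682/√0.6772) = 11.4%.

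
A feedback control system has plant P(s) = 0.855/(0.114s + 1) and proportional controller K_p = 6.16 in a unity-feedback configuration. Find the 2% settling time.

Closed loop: T(s) = K_p·P/(1+K_p·P) = 5.267/(0.114s + 1 + 5.267), with pole at s = −(1 + 5.267)/0.114 = −54.97.
τ = 1/54.97 = 0.01819 s, so 2% settling time ≈ 4τ = 0.0728 s.

T_s ≈ 0.0728 s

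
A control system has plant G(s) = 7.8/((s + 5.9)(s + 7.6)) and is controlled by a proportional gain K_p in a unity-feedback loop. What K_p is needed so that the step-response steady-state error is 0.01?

K_p = 569

Steady-state error for a unit step on this type-0 loop is 1/(1 + K_p·G(0)).
G(0) = 0.174. Require 1/(1 + K_p·0.174) = 0.01, so 1 + 0.174·K_p = 100.
K_p = (100 − 1)/0.174 = 569.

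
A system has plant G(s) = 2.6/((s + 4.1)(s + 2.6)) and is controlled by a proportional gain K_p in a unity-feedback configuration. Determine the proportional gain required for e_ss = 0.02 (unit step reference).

K_p = 201

The loop is type 0, so e_ss(step) = 1/(1 + K_pos) with K_pos = K_p·G(0).
G(0) = 0.2439. Require 1/(1 + K_p·0.2439) = 0.02, so 1 + 0.2439·K_p = 50.
K_p = (50 − 1)/0.2439 = 201.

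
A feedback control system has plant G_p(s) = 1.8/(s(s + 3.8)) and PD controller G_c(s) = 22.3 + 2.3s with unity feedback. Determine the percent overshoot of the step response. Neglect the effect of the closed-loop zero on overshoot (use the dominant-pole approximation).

8%

Forward path: (22.3 + 2.3s)·1.8/(s(s+3.8)). The closed-loop characteristic equation is s² + (3.8 + 1.8·2.3)s + 1.8·22.3 = 0.
That is s² + 7.94s + 40.14 = 0, so ω_n = 6.336 rad/s and ζ = 7.94/(2·6.336) = 0.6266.
%OS = 100·exp(−πζ/√(1−ζ²)) = 8%.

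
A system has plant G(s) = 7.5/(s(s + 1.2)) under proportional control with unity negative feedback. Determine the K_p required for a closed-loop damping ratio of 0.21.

Closed-loop characteristic equation: s² + 1.2s + K_p·7.5 = 0.
So ω_n = √(7.5K_p) and 2ζω_n = 1.2, giving ζ = 1.2/(2√(7.5K_p)).
Setting ζ = 0.21: √(7.5K_p) = 1.2/(2·0.21) = 2.857, so K_p = 8.163/7.5 = 1.09.

K_p = 1.09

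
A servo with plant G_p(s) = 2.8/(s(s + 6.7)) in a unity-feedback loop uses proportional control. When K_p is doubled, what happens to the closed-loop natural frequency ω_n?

increase

ω_n = √(2.8·K_p), which grows with K_p.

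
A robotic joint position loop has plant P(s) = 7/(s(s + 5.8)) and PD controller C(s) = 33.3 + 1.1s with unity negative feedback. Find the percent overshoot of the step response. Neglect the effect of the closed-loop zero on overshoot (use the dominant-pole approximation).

Forward path: (33.3 + 1.1s)·7/(s(s+5.8)). The closed-loop characteristic equation is s² + (5.8 + 7·1.1)s + 7·33.3 = 0.
That is s² + 13.5s + 233.1 = 0, so ω_n = 15.27 rad/s and ζ = 13.5/(2·15.27) = 0.4421.
%OS = 100·exp(−πζ/√(1−ζ²)) = 21.3%.

21.3%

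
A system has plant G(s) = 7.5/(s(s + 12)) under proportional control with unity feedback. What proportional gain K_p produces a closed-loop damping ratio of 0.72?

K_p = 9.26

Closed-loop characteristic equation: s² + 12s + K_p·7.5 = 0.
So ω_n = √(7.5K_p) and 2ζω_n = 12, giving ζ = 12/(2√(7.5K_p)).
Setting ζ = 0.72: √(7.5K_p) = 12/(2·0.72) = 8.333, so K_p = 69.44/7.5 = 9.26.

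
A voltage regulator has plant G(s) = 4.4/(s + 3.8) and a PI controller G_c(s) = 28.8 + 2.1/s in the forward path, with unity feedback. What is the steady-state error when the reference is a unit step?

The open loop G_c(s)G(s) has a pole at the origin (type 1), so the static position error constant is infinite and e_ss = 1/(1+∞) = 0.

0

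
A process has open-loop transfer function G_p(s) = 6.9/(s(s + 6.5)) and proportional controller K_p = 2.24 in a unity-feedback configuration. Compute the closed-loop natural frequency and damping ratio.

ω_n = 3.93 rad/s, ζ = 0.827

With unity feedback the closed-loop characteristic equation is s² + 6.5s + 2.24·6.9 = s² + 6.5s + 15.46 = 0.
So ω_n² = 15.46 ⇒ ω_n = 3.931 rad/s, and ζ = 6.5/(2ω_n) = 0.827.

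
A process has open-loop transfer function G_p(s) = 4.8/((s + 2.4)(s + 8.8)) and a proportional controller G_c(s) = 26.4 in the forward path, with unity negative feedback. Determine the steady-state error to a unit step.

0.143

The loop is type 0. Static position error constant K_pos = G_c(0)·G_p(0) = 26.4·0.2273 = 6.
Steady-state error to a unit step: e_ss = 1/(1+K_pos) = 1/7 = 0.143.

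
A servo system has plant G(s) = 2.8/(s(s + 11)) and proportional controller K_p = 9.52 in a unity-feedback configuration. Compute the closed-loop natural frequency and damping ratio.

The closed-loop denominator is s(s+11) + 9.52·2.8 = s² + 11s + 26.66.
Matching s² + 2ζω_n s + ω_n²: ω_n = √26.66 = 5.163 rad/s and 2ζω_n = 11, so ζ = 11/(2·5.163) = 1.07.

ω_n = 5.16 rad/s, ζ = 1.07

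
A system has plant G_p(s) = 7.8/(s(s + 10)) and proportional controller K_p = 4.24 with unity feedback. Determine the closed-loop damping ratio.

The closed-loop denominator is s(s+10) + 4.24·7.8 = s² + 10s + 33.07.
So ω_n² = 33.07 ⇒ ω_n = 5.751 rad/s, and ζ = 10/(2ω_n) = 0.869.

ζ = 0.869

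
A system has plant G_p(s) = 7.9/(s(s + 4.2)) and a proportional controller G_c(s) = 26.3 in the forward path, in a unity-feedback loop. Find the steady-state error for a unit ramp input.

The loop has one pole at the origin (type 1). Velocity error constant K_v = lim_{s→0} s·G_c(s)G_p(s) = 26.3·7.9/4.2 = 49.47.
Steady-state error to a unit ramp: e_ss = 1/K_v = 0.0202.

0.0202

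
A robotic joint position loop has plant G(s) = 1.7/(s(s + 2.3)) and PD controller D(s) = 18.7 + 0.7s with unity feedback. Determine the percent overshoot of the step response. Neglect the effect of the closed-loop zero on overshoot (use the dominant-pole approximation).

Forward path: (18.7 + 0.7s)·1.7/(s(s+2.3)). The closed-loop characteristic equation is s² + (2.3 + 1.7·0.7)s + 1.7·18.7 = 0.
That is s² + 3.49s + 31.79 = 0, so ω_n = 5.638 rad/s and ζ = 3.49/(2·5.638) = 0.3095.
%OS = 100·exp(−πζ/√(1−ζ²)) = 36%.

36%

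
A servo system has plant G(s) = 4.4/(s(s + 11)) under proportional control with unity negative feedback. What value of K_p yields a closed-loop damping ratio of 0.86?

K_p = 9.3

Closed-loop characteristic equation: s² + 11s + K_p·4.4 = 0.
So ω_n = √(4.4K_p) and 2ζω_n = 11, giving ζ = 11/(2√(4.4K_p)).
Setting ζ = 0.86: √(4.4K_p) = 11/(2·0.86) = 6.395, so K_p = 40.9/4.4 = 9.3.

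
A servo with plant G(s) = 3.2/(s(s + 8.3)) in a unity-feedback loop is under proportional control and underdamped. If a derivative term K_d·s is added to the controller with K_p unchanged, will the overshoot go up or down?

decrease

The derivative term adds K·K_d to the s-coefficient of the characteristic equation, raising 2ζω_n while ω_n is unchanged; ζ increases, so overshoot decreases.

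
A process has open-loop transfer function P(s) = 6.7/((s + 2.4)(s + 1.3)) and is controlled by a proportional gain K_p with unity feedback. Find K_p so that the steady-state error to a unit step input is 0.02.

Steady-state error for a unit step on this type-0 loop is 1/(1 + K_p·P(0)).
P(0) = 2.147. Require 1/(1 + K_p·2.147) = 0.02, so 1 + 2.147·K_p = 50.
K_p = (50 − 1)/2.147 = 22.8.

K_p = 22.8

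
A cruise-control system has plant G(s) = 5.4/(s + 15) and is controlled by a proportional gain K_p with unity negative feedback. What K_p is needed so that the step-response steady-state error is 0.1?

For a type-0 loop with proportional control, e_ss = 1/(1 + K_p·G(0)).
G(0) = 0.36. Require 1/(1 + K_p·0.36) = 0.1, so 1 + 0.36·K_p = 10.
K_p = (10 − 1)/0.36 = 25.

K_p = 25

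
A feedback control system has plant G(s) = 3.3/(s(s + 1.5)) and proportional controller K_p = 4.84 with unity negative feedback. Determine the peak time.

T_p = 0.8 s

The closed-loop denominator s² + 1.5s + 15.97 gives ω_n = √15.97 = 3.996 and ζ = 1.5/(2ω_n) = 0.1877.
Damped frequency ω_d = ω_n√(1−ζ²) = 3.925 rad/s, so peak time T_p = π/ω_d = 0.8 s.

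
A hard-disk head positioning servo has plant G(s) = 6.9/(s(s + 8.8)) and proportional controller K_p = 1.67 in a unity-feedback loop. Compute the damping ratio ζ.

The closed-loop denominator is s(s+8.8) + 1.67·6.9 = s² + 8.8s + 11.52.
Matching s² + 2ζω_n s + ω_n²: ω_n = √11.52 = 3.395 rad/s and 2ζω_n = 8.8, so ζ = 8.8/(2·3.395) = 1.3.

ζ = 1.3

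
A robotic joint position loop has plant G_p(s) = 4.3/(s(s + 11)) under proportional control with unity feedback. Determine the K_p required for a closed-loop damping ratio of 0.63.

K_p = 17.7

Closed-loop characteristic equation: s² + 11s + K_p·4.3 = 0.
So ω_n = √(4.3K_p) and 2ζω_n = 11, giving ζ = 11/(2√(4.3K_p)).
Setting ζ = 0.63: √(4.3K_p) = 11/(2·0.63) = 8.73, so K_p = 76.22/4.3 = 17.7.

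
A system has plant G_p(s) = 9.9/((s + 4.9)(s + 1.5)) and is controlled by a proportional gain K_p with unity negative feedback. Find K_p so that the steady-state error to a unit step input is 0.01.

The loop is type 0, so e_ss(step) = 1/(1 + K_pos) with K_pos = K_p·G_p(0).
G_p(0) = 1.347. Require 1/(1 + K_p·1.347) = 0.01, so 1 + 1.347·K_p = 100.
K_p = (100 − 1)/1.347 = 73.5.

K_p = 73.5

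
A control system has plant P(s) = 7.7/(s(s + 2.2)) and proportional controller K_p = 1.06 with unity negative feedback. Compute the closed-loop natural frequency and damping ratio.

ω_n = 2.86 rad/s, ζ = 0.385

With unity feedback the closed-loop characteristic equation is s² + 2.2s + 1.06·7.7 = s² + 2.2s + 8.162 = 0.
Matching s² + 2ζω_n s + ω_n²: ω_n = √8.162 = 2.857 rad/s and 2ζω_n = 2.2, so ζ = 2.2/(2·2.857) = 0.385.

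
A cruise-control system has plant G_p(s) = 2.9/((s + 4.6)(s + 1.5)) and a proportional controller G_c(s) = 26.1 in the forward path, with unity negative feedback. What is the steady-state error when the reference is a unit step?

0.0835

The loop is type 0. Static position error constant K_pos = G_c(0)·G_p(0) = 26.1·0.4203 = 10.97.
Steady-state error to a unit step: e_ss = 1/(1+K_pos) = 1/11.97 = 0.0835.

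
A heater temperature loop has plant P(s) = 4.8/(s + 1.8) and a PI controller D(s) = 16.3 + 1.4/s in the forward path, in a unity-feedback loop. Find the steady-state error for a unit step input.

0

The open loop D(s)P(s) has a pole at the origin (type 1), so the static position error constant is infinite and e_ss = 1/(1+∞) = 0.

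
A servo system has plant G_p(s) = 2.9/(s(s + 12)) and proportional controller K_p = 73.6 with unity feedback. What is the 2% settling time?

From 1 + K_pG_p(s) = 0: s² + 12s + 213.4 = 0 ⇒ ω_n = 14.61, ζ = 0.4107.
2% settling time T_s ≈ 4/(ζω_n) = 4/6 = 0.667 s.

T_s ≈ 0.667 s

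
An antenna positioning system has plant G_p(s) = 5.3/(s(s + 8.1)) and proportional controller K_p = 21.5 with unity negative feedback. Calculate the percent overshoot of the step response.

27.6%

From 1 + K_pG_p(s) = 0: s² + 8.1s + 114 = 0 ⇒ ω_n = 10.67, ζ = 0.3794.
%OS = 100·exp(−πζ/√(1−ζ²)) = 100·exp(−π·0.3794/√0.8561) = 27.6%.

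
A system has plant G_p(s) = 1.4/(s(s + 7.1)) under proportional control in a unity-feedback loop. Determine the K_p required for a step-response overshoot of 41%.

From %OS = 100·exp(−πζ/√(1−ζ²)) = 41%, ζ = −ln(0.41)/√(π²+ln²(0.41)) = 0.273.
Characteristic equation s² + 7.1s + 1.4K_p = 0 gives ζ = 7.1/(2√(1.4K_p)).
Setting ζ = 0.273: √(1.4K_p) = 7.1/(2·0.273) = 13, so K_p = 169.1/1.4 = 121.

K_p = 121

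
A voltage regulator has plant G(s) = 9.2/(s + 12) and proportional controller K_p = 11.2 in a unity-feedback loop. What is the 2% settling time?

T_s ≈ 0.0348 s

Closed-loop transfer function: T(s) = K_p·G(s)/(1 + K_p·G(s)) = 103/(s + 12 + 103) = 103/(s + 115).
Time constant τ = 1/115 = 0.008693 s, so the 2% settling time is about 4τ = 0.0348 s.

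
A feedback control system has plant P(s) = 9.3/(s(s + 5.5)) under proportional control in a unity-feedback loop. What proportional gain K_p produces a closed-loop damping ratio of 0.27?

Closed-loop characteristic equation: s² + 5.5s + K_p·9.3 = 0.
So ω_n = √(9.3K_p) and 2ζω_n = 5.5, giving ζ = 5.5/(2√(9.3K_p)).
Setting ζ = 0.27: √(9.3K_p) = 5.5/(2·0.27) = 10.19, so K_p = 103.7/9.3 = 11.2.

K_p = 11.2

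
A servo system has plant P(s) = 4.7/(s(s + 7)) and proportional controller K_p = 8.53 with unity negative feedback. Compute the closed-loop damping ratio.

ζ = 0.553

With unity feedback the closed-loop characteristic equation is s² + 7s + 8.53·4.7 = s² + 7s + 40.09 = 0.
So ω_n² = 40.09 ⇒ ω_n = 6.332 rad/s, and ζ = 7/(2ω_n) = 0.553.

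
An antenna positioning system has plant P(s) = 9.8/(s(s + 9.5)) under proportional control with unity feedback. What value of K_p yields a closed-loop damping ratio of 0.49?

K_p = 9.59

Closed-loop characteristic equation: s² + 9.5s + K_p·9.8 = 0.
So ω_n = √(9.8K_p) and 2ζω_n = 9.5, giving ζ = 9.5/(2√(9.8K_p)).
Setting ζ = 0.49: √(9.8K_p) = 9.5/(2·0.49) = 9.694, so K_p = 93.97/9.8 = 9.59.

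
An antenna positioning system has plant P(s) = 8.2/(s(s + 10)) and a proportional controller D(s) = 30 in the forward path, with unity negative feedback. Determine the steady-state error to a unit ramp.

The loop has one pole at the origin (type 1). Velocity error constant K_v = lim_{s→0} s·D(s)P(s) = 30·8.2/10 = 24.6.
Steady-state error to a unit ramp: e_ss = 1/K_v = 0.0407.

0.0407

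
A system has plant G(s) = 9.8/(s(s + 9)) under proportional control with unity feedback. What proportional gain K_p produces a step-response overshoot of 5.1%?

From %OS = 100·exp(−πζ/√(1−ζ²)) = 5.1%, ζ = −ln(0.051)/√(π²+ln²(0.051)) = 0.6877.
Characteristic equation s² + 9s + 9.8K_p = 0 gives ζ = 9/(2√(9.8K_p)).
Setting ζ = 0.6877: √(9.8K_p) = 9/(2·0.6877) = 6.543, so K_p = 42.82/9.8 = 4.37.

K_p = 4.37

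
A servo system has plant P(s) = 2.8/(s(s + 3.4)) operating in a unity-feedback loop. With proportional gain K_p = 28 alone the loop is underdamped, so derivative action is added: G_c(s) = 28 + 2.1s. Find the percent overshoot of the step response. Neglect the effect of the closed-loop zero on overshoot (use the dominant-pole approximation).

14.5%

Forward path: (28 + 2.1s)·2.8/(s(s+3.4)). The closed-loop characteristic equation is s² + (3.4 + 2.8·2.1)s + 2.8·28 = 0.
That is s² + 9.28s + 78.4 = 0, so ω_n = 8.854 rad/s and ζ = 9.28/(2·8.854) = 0.524.
%OS = 100·exp(−πζ/√(1−ζ²)) = 14.5%.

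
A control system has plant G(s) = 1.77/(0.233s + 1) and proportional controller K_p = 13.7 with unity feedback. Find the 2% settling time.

Closed loop: T(s) = K_p·G/(1+K_p·G) = 24.25/(0.233s + 1 + 24.25), with pole at s = −(1 + 24.25)/0.233 = −108.4.
τ = 1/108.4 = 0.009228 s, so 2% settling time ≈ 4τ = 0.0369 s.

T_s ≈ 0.0369 s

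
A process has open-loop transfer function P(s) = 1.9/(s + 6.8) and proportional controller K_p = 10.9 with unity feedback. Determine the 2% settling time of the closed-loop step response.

T_s ≈ 0.145 s

Closed-loop transfer function: T(s) = K_p·P(s)/(1 + K_p·P(s)) = 20.71/(s + 6.8 + 20.71) = 20.71/(s + 27.51).
Time constant τ = 1/27.51 = 0.03635 s, so the 2% settling time is about 4τ = 0.145 s.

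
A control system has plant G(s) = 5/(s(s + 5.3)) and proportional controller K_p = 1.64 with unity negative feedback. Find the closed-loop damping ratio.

ζ = 0.925

The closed-loop denominator is s(s+5.3) + 1.64·5 = s² + 5.3s + 8.2.
So ω_n² = 8.2 ⇒ ω_n = 2.864 rad/s, and ζ = 5.3/(2ω_n) = 0.925.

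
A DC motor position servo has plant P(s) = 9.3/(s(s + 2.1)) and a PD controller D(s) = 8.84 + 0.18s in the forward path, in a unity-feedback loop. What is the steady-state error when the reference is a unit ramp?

0.0255

The loop has one pole at the origin (type 1). Velocity error constant K_v = lim_{s→0} s·D(s)P(s) = 8.84·9.3/2.1 = 39.15.
Steady-state error to a unit ramp: e_ss = 1/K_v = 0.0255.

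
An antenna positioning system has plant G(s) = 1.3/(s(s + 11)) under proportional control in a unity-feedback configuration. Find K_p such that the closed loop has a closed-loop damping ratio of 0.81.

K_p = 35.5

Closed-loop characteristic equation: s² + 11s + K_p·1.3 = 0.
So ω_n = √(1.3K_p) and 2ζω_n = 11, giving ζ = 11/(2√(1.3K_p)).
Setting ζ = 0.81: √(1.3K_p) = 11/(2·0.81) = 6.79, so K_p = 46.11/1.3 = 35.5.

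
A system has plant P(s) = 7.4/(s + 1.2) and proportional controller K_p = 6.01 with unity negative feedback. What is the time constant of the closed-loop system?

τ = 0.0219 s

Closed-loop transfer function: T(s) = K_p·P(s)/(1 + K_p·P(s)) = 44.47/(s + 1.2 + 44.47) = 44.47/(s + 45.67).
Time constant τ = 1/45.67 = 0.0219 s.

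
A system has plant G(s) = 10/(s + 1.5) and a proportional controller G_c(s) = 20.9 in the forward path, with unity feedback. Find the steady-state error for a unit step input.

0.00713

The loop is type 0. Static position error constant K_pos = G_c(0)·G(0) = 20.9·6.667 = 139.3.
Steady-state error to a unit step: e_ss = 1/(1+K_pos) = 1/140.3 = 0.00713.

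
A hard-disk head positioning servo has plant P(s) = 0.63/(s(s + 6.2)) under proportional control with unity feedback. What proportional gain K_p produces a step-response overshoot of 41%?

From %OS = 100·exp(−πζ/√(1−ζ²)) = 41%, ζ = −ln(0.41)/√(π²+ln²(0.41)) = 0.273.
Characteristic equation s² + 6.2s + 0.63K_p = 0 gives ζ = 6.2/(2√(0.63K_p)).
Setting ζ = 0.273: √(0.63K_p) = 6.2/(2·0.273) = 11.35, so K_p = 128.9/0.63 = 205.

K_p = 205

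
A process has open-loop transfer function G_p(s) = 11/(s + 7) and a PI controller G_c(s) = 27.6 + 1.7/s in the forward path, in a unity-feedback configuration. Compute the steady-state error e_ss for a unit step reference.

The open loop G_c(s)G_p(s) has a pole at the origin (type 1), so the static position error constant is infinite and e_ss = 1/(1+∞) = 0.

0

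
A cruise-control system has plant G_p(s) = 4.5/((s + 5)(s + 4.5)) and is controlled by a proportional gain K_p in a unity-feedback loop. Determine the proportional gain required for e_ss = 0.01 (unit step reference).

K_p = 495

The loop is type 0, so e_ss(step) = 1/(1 + K_pos) with K_pos = K_p·G_p(0).
G_p(0) = 0.2. Require 1/(1 + K_p·0.2) = 0.01, so 1 + 0.2·K_p = 100.
K_p = (100 − 1)/0.2 = 495.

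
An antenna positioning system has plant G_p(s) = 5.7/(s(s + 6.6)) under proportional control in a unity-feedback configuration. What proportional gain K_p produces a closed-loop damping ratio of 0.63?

Closed-loop characteristic equation: s² + 6.6s + K_p·5.7 = 0.
So ω_n = √(5.7K_p) and 2ζω_n = 6.6, giving ζ = 6.6/(2√(5.7K_p)).
Setting ζ = 0.63: √(5.7K_p) = 6.6/(2·0.63) = 5.238, so K_p = 27.44/5.7 = 4.81.

K_p = 4.81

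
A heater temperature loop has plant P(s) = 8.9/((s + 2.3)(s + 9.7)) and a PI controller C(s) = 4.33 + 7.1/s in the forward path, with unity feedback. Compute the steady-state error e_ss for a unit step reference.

The open loop C(s)P(s) has a pole at the origin (type 1), so the static position error constant is infinite and e_ss = 1/(1+∞) = 0.

0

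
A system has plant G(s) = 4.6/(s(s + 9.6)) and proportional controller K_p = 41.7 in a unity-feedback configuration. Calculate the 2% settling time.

From 1 + K_pG(s) = 0: s² + 9.6s + 191.8 = 0 ⇒ ω_n = 13.85, ζ = 0.3466.
2% settling time T_s ≈ 4/(ζω_n) = 4/4.8 = 0.833 s.

T_s ≈ 0.833 s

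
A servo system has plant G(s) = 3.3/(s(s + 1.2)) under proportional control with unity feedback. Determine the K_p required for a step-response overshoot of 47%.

K_p = 2

From %OS = 100·exp(−πζ/√(1−ζ²)) = 47%, ζ = −ln(0.47)/√(π²+ln²(0.47)) = 0.2337.
Characteristic equation s² + 1.2s + 3.3K_p = 0 gives ζ = 1.2/(2√(3.3K_p)).
Setting ζ = 0.2337: √(3.3K_p) = 1.2/(2·0.2337) = 2.568, so K_p = 6.593/3.3 = 2.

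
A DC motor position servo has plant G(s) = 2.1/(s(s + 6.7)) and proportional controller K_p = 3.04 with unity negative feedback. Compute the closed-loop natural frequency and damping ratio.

With unity feedback the closed-loop characteristic equation is s² + 6.7s + 3.04·2.1 = s² + 6.7s + 6.384 = 0.
Matching s² + 2ζω_n s + ω_n²: ω_n = √6.384 = 2.527 rad/s and 2ζω_n = 6.7, so ζ = 6.7/(2·2.527) = 1.33.

ω_n = 2.53 rad/s, ζ = 1.33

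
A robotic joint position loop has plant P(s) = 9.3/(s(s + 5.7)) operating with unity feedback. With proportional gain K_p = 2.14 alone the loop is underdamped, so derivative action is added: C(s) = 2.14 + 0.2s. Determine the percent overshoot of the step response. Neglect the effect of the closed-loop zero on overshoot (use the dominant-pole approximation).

Forward path: (2.14 + 0.2s)·9.3/(s(s+5.7)). The closed-loop characteristic equation is s² + (5.7 + 9.3·0.2)s + 9.3·2.14 = 0.
That is s² + 7.56s + 19.9 = 0, so ω_n = 4.461 rad/s and ζ = 7.56/(2·4.461) = 0.8473.
%OS = 100·exp(−πζ/√(1−ζ²)) = 0.666%.

0.666%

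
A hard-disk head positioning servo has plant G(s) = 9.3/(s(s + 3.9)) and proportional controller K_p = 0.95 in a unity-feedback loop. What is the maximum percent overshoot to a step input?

6.52%

The closed-loop denominator s² + 3.9s + 8.835 gives ω_n = √8.835 = 2.972 and ζ = 3.9/(2ω_n) = 0.656.
%OS = 100·exp(−πζ/√(1−ζ²)) = 100·exp(−π·0.656/√0.5696) = 6.52%.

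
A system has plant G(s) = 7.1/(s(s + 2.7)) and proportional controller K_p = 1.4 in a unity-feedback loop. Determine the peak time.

T_p = 1.1 s

The closed-loop denominator s² + 2.7s + 9.94 gives ω_n = √9.94 = 3.153 and ζ = 2.7/(2ω_n) = 0.4282.
Damped frequency ω_d = ω_n√(1−ζ²) = 2.849 rad/s, so peak time T_p = π/ω_d = 1.1 s.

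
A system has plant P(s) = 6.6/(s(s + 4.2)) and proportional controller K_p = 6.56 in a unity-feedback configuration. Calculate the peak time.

From 1 + K_pP(s) = 0: s² + 4.2s + 43.3 = 0 ⇒ ω_n = 6.58, ζ = 0.3192.
Damped frequency ω_d = ω_n√(1−ζ²) = 6.236 rad/s, so peak time T_p = π/ω_d = 0.504 s.

T_p = 0.504 s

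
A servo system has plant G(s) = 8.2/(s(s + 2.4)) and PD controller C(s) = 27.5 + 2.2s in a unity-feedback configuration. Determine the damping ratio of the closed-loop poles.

Forward path: (27.5 + 2.2s)·8.2/(s(s+2.4)). The closed-loop characteristic equation is s² + (2.4 + 8.2·2.2)s + 8.2·27.5 = 0.
That is s² + 20.44s + 225.5 = 0, so ω_n = 15.02 rad/s and ζ = 20.44/(2·15.02) = 0.6806.

ζ = 0.681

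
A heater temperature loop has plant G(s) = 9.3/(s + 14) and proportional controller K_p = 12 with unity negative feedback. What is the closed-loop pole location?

s = -125.6

Closed-loop transfer function: T(s) = K_p·G(s)/(1 + K_p·G(s)) = 111.6/(s + 14 + 111.6) = 111.6/(s + 125.6).
The closed-loop pole is at s = −125.6.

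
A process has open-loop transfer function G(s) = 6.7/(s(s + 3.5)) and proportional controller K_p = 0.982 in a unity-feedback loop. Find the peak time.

Closed-loop characteristic equation: s² + 3.5s + 6.579 = 0, so ω_n = 2.565 rad/s and ζ = 3.5/(2·2.565) = 0.6823.
Damped frequency ω_d = ω_n√(1−ζ²) = 1.875 rad/s, so peak time T_p = π/ω_d = 1.68 s.

T_p = 1.68 s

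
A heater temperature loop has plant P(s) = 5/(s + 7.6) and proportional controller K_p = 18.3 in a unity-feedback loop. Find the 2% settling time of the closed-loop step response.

Closed-loop transfer function: T(s) = K_p·P(s)/(1 + K_p·P(s)) = 91.5/(s + 7.6 + 91.5) = 91.5/(s + 99.1).
Time constant τ = 1/99.1 = 0.01009 s, so the 2% settling time is about 4τ = 0.0404 s.

T_s ≈ 0.0404 s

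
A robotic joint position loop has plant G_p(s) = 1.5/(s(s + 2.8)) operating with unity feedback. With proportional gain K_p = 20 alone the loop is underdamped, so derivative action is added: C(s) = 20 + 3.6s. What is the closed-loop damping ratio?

Forward path: (20 + 3.6s)·1.5/(s(s+2.8)). The closed-loop characteristic equation is s² + (2.8 + 1.5·3.6)s + 1.5·20 = 0.
That is s² + 8.2s + 30 = 0, so ω_n = 5.477 rad/s and ζ = 8.2/(2·5.477) = 0.7486.

ζ = 0.749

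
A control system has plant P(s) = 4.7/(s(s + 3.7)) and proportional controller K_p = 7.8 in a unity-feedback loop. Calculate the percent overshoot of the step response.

Closed-loop characteristic equation: s² + 3.7s + 36.66 = 0, so ω_n = 6.055 rad/s and ζ = 3.7/(2·6.055) = 0.3055.
%OS = 100·exp(−πζ/√(1−ζ²)) = 100·exp(−π·0.3055/√0.9066) = 36.5%.

36.5%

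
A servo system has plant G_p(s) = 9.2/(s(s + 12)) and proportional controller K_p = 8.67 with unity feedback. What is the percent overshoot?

The closed-loop denominator s² + 12s + 79.76 gives ω_n = √79.76 = 8.931 and ζ = 12/(2ω_n) = 0.6718.
%OS = 100·exp(−πζ/√(1−ζ²)) = 100·exp(−π·0.6718/√0.5487) = 5.79%.

5.79%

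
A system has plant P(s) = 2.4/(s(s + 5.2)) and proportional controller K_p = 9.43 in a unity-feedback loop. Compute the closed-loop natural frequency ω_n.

With unity feedback the closed-loop characteristic equation is s² + 5.2s + 9.43·2.4 = s² + 5.2s + 22.63 = 0.
Matching s² + 2ζω_n s + ω_n²: ω_n = √22.63 = 4.757 rad/s and 2ζω_n = 5.2, so ζ = 5.2/(2·4.757) = 0.547.

ω_n = 4.76 rad/s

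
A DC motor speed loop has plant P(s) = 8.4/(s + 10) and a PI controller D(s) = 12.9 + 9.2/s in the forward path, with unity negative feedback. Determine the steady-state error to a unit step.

The open loop D(s)P(s) has a pole at the origin (type 1), so the static position error constant is infinite and e_ss = 1/(1+∞) = 0.

0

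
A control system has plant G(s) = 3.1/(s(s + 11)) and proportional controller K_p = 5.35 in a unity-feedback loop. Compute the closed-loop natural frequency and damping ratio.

ω_n = 4.07 rad/s, ζ = 1.35

The closed-loop denominator is s(s+11) + 5.35·3.1 = s² + 11s + 16.59.
Matching s² + 2ζω_n s + ω_n²: ω_n = √16.59 = 4.072 rad/s and 2ζω_n = 11, so ζ = 11/(2·4.072) = 1.35.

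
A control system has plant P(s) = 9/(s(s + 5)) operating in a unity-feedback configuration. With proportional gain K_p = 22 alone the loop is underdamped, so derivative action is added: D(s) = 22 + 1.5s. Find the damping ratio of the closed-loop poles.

Forward path: (22 + 1.5s)·9/(s(s+5)). The closed-loop characteristic equation is s² + (5 + 9·1.5)s + 9·22 = 0.
That is s² + 18.5s + 198 = 0, so ω_n = 14.07 rad/s and ζ = 18.5/(2·14.07) = 0.6574.

ζ = 0.657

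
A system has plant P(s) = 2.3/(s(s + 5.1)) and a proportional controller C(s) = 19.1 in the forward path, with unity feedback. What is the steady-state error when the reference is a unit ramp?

The loop has one pole at the origin (type 1). Velocity error constant K_v = lim_{s→0} s·C(s)P(s) = 19.1·2.3/5.1 = 8.614.
Steady-state error to a unit ramp: e_ss = 1/K_v = 0.116.

0.116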